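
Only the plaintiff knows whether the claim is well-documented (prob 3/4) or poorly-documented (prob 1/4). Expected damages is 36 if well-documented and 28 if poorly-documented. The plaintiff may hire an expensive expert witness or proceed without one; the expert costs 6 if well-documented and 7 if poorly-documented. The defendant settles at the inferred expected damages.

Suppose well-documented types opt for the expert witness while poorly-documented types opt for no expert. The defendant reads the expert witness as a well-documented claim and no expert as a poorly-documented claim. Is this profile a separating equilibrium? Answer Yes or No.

Under these beliefs, the expert witness earns settlement 36 and no expert earns settlement 28.
well-documented: the expert witness nets 36 − 6 = 30; no expert nets 28. well-documented prefers the expert witness.
poorly-documented: the expert witness nets 36 − 7 = 29; no expert nets 28. poorly-documented would deviate to the expert witness.
poorly-documented has a profitable deviation, so the profile is not an equilibrium.

No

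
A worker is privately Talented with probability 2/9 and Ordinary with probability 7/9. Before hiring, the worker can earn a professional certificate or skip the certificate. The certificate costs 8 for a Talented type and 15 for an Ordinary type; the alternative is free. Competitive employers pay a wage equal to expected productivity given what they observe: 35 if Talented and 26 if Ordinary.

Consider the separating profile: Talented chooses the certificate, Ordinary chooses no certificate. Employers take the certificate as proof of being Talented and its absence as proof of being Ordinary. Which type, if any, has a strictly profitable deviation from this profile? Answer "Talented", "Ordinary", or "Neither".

The certificate pays 35; no certificate pays 26.
Talented: assigned the certificate, nets 35 − 8 = 27; deviating to no certificate nets 26.
Ordinary: assigned no certificate, nets 26; deviating to the certificate nets 35 − 15 = 20.
Both types strictly prefer their assigned action; no profitable deviation.

Neither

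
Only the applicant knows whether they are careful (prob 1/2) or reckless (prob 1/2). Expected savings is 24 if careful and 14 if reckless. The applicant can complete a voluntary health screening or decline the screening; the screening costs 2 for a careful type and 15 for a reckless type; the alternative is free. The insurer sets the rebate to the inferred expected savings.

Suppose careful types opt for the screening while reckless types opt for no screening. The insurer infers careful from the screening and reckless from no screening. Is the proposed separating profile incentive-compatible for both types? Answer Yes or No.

Under these beliefs, the screening earns rebate 24 and no screening earns rebate 14.
careful: the screening nets 24 − 2 = 22; no screening nets 14. careful prefers the screening.
reckless: the screening nets 24 − 15 = 9; no screening nets 14. reckless prefers no screening.
Neither type deviates, so the separating profile is an equilibrium.

Yes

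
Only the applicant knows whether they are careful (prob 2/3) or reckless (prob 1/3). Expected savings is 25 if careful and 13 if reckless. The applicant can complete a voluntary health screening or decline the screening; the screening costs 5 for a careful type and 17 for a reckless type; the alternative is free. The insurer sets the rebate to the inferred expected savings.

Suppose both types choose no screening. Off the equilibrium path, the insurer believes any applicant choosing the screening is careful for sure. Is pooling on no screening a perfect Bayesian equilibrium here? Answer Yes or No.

Yes

On path, the insurer holds the prior and pays 2/3·25 + 1/3·13 = 21. Off path (the screening), believing careful, it pays 25.
careful: no screening nets 21; the screening nets 25 − 5 = 20. careful stays.
reckless: no screening nets 21; the screening nets 25 − 17 = 8. reckless stays.
No type deviates, so pooling is sustained.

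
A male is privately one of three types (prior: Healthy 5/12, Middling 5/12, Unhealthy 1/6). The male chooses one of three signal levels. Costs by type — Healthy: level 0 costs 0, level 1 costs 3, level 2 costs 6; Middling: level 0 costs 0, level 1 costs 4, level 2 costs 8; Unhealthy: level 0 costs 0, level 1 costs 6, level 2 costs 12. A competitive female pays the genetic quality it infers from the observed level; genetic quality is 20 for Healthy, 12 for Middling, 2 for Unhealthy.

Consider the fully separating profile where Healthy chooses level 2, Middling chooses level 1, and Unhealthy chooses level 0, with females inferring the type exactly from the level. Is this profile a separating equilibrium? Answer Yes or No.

Separating mating payoffs: level 2 → 20, level 1 → 12, level 0 → 2.
Healthy (assigned level 2): level 0: 2 − 0 = 2; level 1: 12 − 3 = 9; level 2: 20 − 6 = 14. Healthy stays.
Middling (assigned level 1): level 0: 2 − 0 = 2; level 1: 12 − 4 = 8; level 2: 20 − 8 = 12. Middling prefers level 2.
Unhealthy (assigned level 0): level 0: 2 − 0 = 2; level 1: 12 − 6 = 6; level 2: 20 − 12 = 8. Unhealthy prefers level 2.
At least one type deviates; the separating profile fails.

No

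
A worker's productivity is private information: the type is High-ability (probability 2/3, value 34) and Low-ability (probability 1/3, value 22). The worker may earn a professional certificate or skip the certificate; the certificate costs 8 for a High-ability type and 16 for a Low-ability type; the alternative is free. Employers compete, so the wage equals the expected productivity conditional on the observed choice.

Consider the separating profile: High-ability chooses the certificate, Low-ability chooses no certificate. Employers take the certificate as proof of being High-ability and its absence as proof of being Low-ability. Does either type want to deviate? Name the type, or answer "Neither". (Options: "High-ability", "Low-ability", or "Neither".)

The certificate pays 34; no certificate pays 22.
High-ability: assigned the certificate, nets 34 − 8 = 26; deviating to no certificate nets 22.
Low-ability: assigned no certificate, nets 22; deviating to the certificate nets 34 − 16 = 18.
Both types strictly prefer their assigned action; no profitable deviation.

Neither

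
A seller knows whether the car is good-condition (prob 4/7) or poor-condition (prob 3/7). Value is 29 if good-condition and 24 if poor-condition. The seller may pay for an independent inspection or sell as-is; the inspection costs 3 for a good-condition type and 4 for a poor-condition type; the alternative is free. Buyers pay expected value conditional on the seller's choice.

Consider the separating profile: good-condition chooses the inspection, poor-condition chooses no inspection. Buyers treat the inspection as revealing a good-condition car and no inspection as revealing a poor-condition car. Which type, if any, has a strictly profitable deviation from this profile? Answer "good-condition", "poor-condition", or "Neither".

poor-condition

The inspection pays 29; no inspection pays 24.
good-condition: assigned the inspection, nets 29 − 3 = 26; deviating to no inspection nets 24.
poor-condition: assigned no inspection, nets 24; deviating to the inspection nets 29 − 4 = 25.
The poor-condition type gains 1 by deviating.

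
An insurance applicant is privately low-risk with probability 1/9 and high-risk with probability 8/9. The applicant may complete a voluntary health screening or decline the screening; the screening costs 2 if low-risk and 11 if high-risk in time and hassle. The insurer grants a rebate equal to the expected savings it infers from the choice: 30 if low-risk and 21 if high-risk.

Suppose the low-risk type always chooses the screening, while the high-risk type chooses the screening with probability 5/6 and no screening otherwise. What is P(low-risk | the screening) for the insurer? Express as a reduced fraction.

P(the screening) = (1/9)·1 + (8/9)·(5/6) = 23/27.
By Bayes' rule, P(low-risk | the screening) = (1/9) / (23/27) = 3/23.

3/23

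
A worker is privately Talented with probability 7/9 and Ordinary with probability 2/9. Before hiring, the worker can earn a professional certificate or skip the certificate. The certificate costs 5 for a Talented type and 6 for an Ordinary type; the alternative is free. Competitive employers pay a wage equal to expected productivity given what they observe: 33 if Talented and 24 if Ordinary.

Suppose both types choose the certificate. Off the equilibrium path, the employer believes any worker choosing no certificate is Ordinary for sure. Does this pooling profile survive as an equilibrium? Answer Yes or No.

Yes

On path, the employer holds the prior and pays 7/9·33 + 2/9·24 = 31. Off path (no certificate), believing Ordinary, it pays 24.
Talented: the certificate nets 31 − 5 = 26; no certificate nets 24. Talented stays.
Ordinary: the certificate nets 31 − 6 = 25; no certificate nets 24. Ordinary stays.
No type deviates, so pooling is sustained.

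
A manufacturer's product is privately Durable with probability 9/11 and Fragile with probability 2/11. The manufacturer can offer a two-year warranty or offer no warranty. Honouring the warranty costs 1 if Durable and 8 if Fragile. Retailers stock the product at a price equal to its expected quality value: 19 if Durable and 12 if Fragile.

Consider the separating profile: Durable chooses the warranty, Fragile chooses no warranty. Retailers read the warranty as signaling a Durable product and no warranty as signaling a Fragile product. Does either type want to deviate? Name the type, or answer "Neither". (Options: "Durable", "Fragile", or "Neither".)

Neither

The warranty pays 19; no warranty pays 12.
Durable: assigned the warranty, nets 19 − 1 = 18; deviating to no warranty nets 12.
Fragile: assigned no warranty, nets 12; deviating to the warranty nets 19 − 8 = 11.
Both types strictly prefer their assigned action; no profitable deviation.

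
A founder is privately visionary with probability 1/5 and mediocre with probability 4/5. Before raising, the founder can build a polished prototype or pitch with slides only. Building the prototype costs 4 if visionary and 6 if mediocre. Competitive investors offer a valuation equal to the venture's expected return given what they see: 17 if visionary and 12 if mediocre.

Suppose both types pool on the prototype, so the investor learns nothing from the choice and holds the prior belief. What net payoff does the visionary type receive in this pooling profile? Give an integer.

Pooled valuation = 1/5·17 + 4/5·12 = 13.
visionary pays cost 4 for the prototype, so net payoff = 13 − 4 = 9.

9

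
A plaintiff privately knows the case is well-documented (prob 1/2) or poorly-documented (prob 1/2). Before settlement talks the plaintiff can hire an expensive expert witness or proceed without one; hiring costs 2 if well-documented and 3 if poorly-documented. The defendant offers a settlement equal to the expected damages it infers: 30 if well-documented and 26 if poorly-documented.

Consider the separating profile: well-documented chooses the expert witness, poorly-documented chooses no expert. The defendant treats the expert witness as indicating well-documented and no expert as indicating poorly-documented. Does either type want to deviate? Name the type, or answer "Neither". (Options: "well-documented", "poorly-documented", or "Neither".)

The expert witness pays 30; no expert pays 26.
well-documented: assigned the expert witness, nets 30 − 2 = 28; deviating to no expert nets 26.
poorly-documented: assigned no expert, nets 26; deviating to the expert witness nets 30 − 3 = 27.
The poorly-documented type gains 1 by deviating.

poorly-documented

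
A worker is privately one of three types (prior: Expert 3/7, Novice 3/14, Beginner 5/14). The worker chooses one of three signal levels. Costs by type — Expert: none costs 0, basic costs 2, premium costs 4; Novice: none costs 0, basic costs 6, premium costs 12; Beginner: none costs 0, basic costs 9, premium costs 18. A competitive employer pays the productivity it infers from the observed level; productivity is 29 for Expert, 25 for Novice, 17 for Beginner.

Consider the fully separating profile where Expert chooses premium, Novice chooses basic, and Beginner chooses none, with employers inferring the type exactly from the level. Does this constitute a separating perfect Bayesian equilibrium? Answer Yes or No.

Yes

Separating wages: premium → 29, basic → 25, none → 17.
Expert (assigned premium): none: 17 − 0 = 17; basic: 25 − 2 = 23; premium: 29 − 4 = 25. Expert stays.
Novice (assigned basic): none: 17 − 0 = 17; basic: 25 − 6 = 19; premium: 29 − 12 = 17. Novice stays.
Beginner (assigned none): none: 17 − 0 = 17; basic: 25 − 9 = 16; premium: 29 − 18 = 11. Beginner stays.
Every type prefers its assigned level; separation holds.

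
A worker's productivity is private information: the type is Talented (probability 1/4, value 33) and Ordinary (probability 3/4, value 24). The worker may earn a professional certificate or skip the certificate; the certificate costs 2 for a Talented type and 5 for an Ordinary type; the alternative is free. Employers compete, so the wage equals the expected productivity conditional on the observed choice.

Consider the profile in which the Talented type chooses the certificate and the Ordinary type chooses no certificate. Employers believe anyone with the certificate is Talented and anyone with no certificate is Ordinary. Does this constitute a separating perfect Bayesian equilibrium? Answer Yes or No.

Under these beliefs, the certificate earns wage 33 and no certificate earns wage 24.
Talented: the certificate nets 33 − 2 = 31; no certificate nets 24. Talented prefers the certificate.
Ordinary: the certificate nets 33 − 5 = 28; no certificate nets 24. Ordinary would deviate to the certificate.
Ordinary has a profitable deviation, so the profile is not an equilibrium.

No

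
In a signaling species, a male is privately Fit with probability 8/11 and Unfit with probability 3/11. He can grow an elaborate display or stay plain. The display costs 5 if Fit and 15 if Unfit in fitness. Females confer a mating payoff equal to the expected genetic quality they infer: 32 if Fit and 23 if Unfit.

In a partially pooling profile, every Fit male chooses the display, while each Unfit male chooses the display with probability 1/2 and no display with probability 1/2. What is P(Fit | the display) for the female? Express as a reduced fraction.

P(the display) = (8/11)·1 + (3/11)·(1/2) = 19/22.
By Bayes' rule, P(Fit | the display) = (8/11) / (19/22) = 16/19.

16/19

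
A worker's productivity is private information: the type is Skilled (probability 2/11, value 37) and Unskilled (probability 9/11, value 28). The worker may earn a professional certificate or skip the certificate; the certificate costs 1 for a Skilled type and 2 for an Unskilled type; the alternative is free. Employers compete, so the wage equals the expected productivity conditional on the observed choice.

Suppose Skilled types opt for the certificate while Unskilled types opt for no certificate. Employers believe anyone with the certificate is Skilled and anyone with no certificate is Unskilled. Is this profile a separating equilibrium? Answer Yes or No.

No

Under these beliefs, the certificate earns wage 37 and no certificate earns wage 28.
Skilled: the certificate nets 37 − 1 = 36; no certificate nets 28. Skilled prefers the certificate.
Unskilled: the certificate nets 37 − 2 = 35; no certificate nets 28. Unskilled would deviate to the certificate.
Unskilled has a profitable deviation, so the profile is not an equilibrium.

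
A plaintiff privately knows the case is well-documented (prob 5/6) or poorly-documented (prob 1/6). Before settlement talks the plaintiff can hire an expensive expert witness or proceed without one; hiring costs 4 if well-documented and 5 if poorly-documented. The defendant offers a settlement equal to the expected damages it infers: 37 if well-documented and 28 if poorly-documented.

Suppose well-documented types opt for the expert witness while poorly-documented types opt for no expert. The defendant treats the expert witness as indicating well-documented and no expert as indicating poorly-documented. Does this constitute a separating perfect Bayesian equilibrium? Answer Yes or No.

No

Under these beliefs, the expert witness earns settlement 37 and no expert earns settlement 28.
well-documented: the expert witness nets 37 − 4 = 33; no expert nets 28. well-documented prefers the expert witness.
poorly-documented: the expert witness nets 37 − 5 = 32; no expert nets 28. poorly-documented would deviate to the expert witness.
poorly-documented has a profitable deviation, so the profile is not an equilibrium.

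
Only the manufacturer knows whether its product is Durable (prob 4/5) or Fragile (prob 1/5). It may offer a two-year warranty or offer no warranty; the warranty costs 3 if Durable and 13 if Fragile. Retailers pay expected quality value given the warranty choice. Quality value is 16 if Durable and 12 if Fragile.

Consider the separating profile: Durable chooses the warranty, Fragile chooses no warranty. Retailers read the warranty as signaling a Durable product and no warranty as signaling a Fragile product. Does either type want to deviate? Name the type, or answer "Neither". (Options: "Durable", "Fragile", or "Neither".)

The warranty pays 16; no warranty pays 12.
Durable: assigned the warranty, nets 16 − 3 = 13; deviating to no warranty nets 12.
Fragile: assigned no warranty, nets 12; deviating to the warranty nets 16 − 13 = 3.
Both types strictly prefer their assigned action; no profitable deviation.

Neither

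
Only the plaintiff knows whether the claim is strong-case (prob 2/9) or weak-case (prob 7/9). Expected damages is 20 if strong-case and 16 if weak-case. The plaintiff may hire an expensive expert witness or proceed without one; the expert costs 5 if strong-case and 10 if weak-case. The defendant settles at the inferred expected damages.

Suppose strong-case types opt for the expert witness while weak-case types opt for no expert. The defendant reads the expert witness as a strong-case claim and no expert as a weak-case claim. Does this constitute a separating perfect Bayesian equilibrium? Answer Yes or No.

Under these beliefs, the expert witness earns settlement 20 and no expert earns settlement 16.
strong-case: the expert witness nets 20 − 5 = 15; no expert nets 16. strong-case would deviate to no expert.
weak-case: the expert witness nets 20 − 10 = 10; no expert nets 16. weak-case prefers no expert.
strong-case has a profitable deviation, so the profile is not an equilibrium.

No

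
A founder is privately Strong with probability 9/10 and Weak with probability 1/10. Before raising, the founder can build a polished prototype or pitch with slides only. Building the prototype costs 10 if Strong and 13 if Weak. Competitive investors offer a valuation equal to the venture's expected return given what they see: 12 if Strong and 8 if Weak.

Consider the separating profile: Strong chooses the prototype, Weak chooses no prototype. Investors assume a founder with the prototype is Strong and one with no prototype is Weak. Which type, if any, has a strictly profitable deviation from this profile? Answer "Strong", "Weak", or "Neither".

The prototype pays 12; no prototype pays 8.
Strong: assigned the prototype, nets 12 − 10 = 2; deviating to no prototype nets 8.
Weak: assigned no prototype, nets 8; deviating to the prototype nets 12 − 13 = -1.
The Strong type gains 6 by deviating.

Strong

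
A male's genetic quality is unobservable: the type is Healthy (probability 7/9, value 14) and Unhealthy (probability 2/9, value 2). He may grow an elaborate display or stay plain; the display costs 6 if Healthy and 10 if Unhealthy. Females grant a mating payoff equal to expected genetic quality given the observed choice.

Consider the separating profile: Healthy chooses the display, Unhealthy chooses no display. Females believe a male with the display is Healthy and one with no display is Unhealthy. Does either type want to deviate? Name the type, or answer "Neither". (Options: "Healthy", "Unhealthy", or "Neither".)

The display pays 14; no display pays 2.
Healthy: assigned the display, nets 14 − 6 = 8; deviating to no display nets 2.
Unhealthy: assigned no display, nets 2; deviating to the display nets 14 − 10 = 4.
The Unhealthy type gains 2 by deviating.

Unhealthy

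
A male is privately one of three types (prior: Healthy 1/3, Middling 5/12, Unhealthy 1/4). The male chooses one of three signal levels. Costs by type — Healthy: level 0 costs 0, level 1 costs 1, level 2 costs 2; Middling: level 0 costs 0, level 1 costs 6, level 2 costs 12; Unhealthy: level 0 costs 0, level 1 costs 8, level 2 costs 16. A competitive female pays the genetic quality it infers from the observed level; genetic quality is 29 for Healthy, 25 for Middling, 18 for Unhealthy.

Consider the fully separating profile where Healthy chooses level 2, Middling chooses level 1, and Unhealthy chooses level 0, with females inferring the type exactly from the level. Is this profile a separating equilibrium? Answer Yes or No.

Yes

Separating mating payoffs: level 2 → 29, level 1 → 25, level 0 → 18.
Healthy (assigned level 2): level 0: 18 − 0 = 18; level 1: 25 − 1 = 24; level 2: 29 − 2 = 27. Healthy stays.
Middling (assigned level 1): level 0: 18 − 0 = 18; level 1: 25 − 6 = 19; level 2: 29 − 12 = 17. Middling stays.
Unhealthy (assigned level 0): level 0: 18 − 0 = 18; level 1: 25 − 8 = 17; level 2: 29 − 16 = 13. Unhealthy stays.
Every type prefers its assigned level; separation holds.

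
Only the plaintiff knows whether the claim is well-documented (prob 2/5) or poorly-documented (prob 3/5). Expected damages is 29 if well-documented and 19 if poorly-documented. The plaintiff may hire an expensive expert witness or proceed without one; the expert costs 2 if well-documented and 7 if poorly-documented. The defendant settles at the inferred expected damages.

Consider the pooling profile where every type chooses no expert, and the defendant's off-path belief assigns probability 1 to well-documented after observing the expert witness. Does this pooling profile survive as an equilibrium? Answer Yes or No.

No

On path, the defendant holds the prior and pays 2/5·29 + 3/5·19 = 23. Off path (the expert witness), believing well-documented, it pays 29.
well-documented: no expert nets 23; the expert witness nets 29 − 2 = 27. well-documented would deviate.
poorly-documented: no expert nets 23; the expert witness nets 29 − 7 = 22. poorly-documented stays.
A type deviates, so pooling fails.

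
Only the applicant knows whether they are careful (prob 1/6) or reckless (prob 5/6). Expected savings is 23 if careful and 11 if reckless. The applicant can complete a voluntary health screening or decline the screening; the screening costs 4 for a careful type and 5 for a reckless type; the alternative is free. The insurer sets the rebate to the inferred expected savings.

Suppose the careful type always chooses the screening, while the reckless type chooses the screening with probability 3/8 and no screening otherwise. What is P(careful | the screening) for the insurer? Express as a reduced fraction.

P(the screening) = (1/6)·1 + (5/6)·(3/8) = 23/48.
By Bayes' rule, P(careful | the screening) = (1/6) / (23/48) = 8/23.

8/23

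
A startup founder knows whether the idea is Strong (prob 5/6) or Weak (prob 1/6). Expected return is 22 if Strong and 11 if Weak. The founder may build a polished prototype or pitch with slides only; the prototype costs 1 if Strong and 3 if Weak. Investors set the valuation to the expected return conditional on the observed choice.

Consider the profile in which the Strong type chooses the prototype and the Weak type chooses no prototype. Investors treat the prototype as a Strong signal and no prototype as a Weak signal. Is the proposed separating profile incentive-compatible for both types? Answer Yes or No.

No

Under these beliefs, the prototype earns valuation 22 and no prototype earns valuation 11.
Strong: the prototype nets 22 − 1 = 21; no prototype nets 11. Strong prefers the prototype.
Weak: the prototype nets 22 − 3 = 19; no prototype nets 11. Weak would deviate to the prototype.
Weak has a profitable deviation, so the profile is not an equilibrium.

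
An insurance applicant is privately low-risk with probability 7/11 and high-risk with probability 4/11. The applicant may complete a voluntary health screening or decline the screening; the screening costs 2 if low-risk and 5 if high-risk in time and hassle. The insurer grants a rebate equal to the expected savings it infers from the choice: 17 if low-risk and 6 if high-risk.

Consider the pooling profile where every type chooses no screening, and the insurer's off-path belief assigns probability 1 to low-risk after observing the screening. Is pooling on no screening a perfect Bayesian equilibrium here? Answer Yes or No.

On path, the insurer holds the prior and pays 7/11·17 + 4/11·6 = 13. Off path (the screening), believing low-risk, it pays 17.
low-risk: no screening nets 13; the screening nets 17 − 2 = 15. low-risk would deviate.
high-risk: no screening nets 13; the screening nets 17 − 5 = 12. high-risk stays.
A type deviates, so pooling fails.

No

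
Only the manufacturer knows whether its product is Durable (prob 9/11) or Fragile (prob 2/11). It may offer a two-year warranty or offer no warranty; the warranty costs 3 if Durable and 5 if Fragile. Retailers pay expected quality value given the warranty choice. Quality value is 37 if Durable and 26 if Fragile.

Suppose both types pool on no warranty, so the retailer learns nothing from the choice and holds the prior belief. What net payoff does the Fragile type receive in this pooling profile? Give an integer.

Pooled price = 9/11·37 + 2/11·26 = 35.
Fragile pays no cost for no warranty, so net payoff = 35.

35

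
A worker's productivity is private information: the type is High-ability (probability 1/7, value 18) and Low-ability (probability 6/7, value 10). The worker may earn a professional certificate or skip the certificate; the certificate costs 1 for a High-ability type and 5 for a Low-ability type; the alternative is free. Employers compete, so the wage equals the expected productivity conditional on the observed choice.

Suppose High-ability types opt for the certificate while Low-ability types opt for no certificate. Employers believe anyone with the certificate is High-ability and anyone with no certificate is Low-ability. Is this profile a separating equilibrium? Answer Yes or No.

Under these beliefs, the certificate earns wage 18 and no certificate earns wage 10.
High-ability: the certificate nets 18 − 1 = 17; no certificate nets 10. High-ability prefers the certificate.
Low-ability: the certificate nets 18 − 5 = 13; no certificate nets 10. Low-ability would deviate to the certificate.
Low-ability has a profitable deviation, so the profile is not an equilibrium.

No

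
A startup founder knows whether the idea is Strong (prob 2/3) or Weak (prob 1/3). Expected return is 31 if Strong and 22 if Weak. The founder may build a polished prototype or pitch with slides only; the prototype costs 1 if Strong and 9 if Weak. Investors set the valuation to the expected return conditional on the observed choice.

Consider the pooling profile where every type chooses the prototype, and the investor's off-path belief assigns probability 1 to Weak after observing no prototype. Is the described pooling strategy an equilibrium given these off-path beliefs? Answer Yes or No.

No

On path, the investor holds the prior and pays 2/3·31 + 1/3·22 = 28. Off path (no prototype), believing Weak, it pays 22.
Strong: the prototype nets 28 − 1 = 27; no prototype nets 22. Strong stays.
Weak: the prototype nets 28 − 9 = 19; no prototype nets 22. Weak would deviate.
A type deviates, so pooling fails.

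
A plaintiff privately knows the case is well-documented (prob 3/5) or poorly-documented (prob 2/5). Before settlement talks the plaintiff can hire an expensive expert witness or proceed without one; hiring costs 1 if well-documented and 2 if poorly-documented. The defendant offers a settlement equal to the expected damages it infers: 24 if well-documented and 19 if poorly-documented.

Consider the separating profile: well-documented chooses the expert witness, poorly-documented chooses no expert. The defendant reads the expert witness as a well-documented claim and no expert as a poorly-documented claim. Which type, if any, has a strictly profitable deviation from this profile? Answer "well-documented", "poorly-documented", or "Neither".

The expert witness pays 24; no expert pays 19.
well-documented: assigned the expert witness, nets 24 − 1 = 23; deviating to no expert nets 19.
poorly-documented: assigned no expert, nets 19; deviating to the expert witness nets 24 − 2 = 22.
The poorly-documented type gains 3 by deviating.

poorly-documented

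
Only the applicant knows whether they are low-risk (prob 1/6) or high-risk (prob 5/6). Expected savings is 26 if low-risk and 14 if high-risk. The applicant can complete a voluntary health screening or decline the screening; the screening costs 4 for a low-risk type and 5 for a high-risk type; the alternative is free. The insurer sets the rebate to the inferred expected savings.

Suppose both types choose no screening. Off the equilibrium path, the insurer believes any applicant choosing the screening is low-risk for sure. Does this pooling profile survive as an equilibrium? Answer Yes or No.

No

On path, the insurer holds the prior and pays 1/6·26 + 5/6·14 = 16. Off path (the screening), believing low-risk, it pays 26.
low-risk: no screening nets 16; the screening nets 26 − 4 = 22. low-risk would deviate.
high-risk: no screening nets 16; the screening nets 26 − 5 = 21. high-risk would deviate.
A type deviates, so pooling fails.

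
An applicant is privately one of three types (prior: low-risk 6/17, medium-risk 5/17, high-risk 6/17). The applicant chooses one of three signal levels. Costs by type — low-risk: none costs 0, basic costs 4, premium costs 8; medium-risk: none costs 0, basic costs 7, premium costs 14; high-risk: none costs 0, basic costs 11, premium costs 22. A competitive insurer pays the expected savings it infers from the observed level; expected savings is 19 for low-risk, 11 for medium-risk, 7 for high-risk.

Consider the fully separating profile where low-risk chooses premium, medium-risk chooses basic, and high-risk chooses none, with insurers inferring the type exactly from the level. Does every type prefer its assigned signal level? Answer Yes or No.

No

Separating rebates: premium → 19, basic → 11, none → 7.
low-risk (assigned premium): none: 7 − 0 = 7; basic: 11 − 4 = 7; premium: 19 − 8 = 11. low-risk stays.
medium-risk (assigned basic): none: 7 − 0 = 7; basic: 11 − 7 = 4; premium: 19 − 14 = 5. medium-risk prefers none.
high-risk (assigned none): none: 7 − 0 = 7; basic: 11 − 11 = 0; premium: 19 − 22 = -3. high-risk stays.
At least one type deviates; the separating profile fails.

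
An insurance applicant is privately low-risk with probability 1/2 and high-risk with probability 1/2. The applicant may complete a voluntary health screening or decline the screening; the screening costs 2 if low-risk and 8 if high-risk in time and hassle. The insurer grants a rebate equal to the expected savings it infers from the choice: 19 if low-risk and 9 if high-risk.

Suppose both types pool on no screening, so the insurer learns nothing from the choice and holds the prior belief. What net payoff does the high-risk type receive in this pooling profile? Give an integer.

Pooled rebate = 1/2·19 + 1/2·9 = 14.
high-risk pays no cost for no screening, so net payoff = 14.

14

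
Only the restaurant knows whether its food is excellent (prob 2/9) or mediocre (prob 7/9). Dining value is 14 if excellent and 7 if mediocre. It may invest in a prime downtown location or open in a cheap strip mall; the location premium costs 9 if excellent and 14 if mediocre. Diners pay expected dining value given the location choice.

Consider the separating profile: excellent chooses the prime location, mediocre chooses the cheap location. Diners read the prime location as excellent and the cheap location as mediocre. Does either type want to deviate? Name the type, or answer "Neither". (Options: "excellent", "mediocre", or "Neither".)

excellent

The prime location pays 14; the cheap location pays 7.
excellent: assigned the prime location, nets 14 − 9 = 5; deviating to the cheap location nets 7.
mediocre: assigned the cheap location, nets 7; deviating to the prime location nets 14 − 14 = 0.
The excellent type gains 2 by deviating.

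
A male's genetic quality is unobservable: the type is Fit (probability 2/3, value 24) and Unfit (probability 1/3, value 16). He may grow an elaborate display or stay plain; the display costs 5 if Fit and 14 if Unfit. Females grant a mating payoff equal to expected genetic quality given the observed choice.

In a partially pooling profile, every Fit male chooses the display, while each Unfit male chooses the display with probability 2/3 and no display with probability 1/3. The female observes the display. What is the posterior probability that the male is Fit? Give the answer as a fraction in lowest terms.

P(the display) = (2/3)·1 + (1/3)·(2/3) = 8/9.
By Bayes' rule, P(Fit | the display) = (2/3) / (8/9) = 3/4.

3/4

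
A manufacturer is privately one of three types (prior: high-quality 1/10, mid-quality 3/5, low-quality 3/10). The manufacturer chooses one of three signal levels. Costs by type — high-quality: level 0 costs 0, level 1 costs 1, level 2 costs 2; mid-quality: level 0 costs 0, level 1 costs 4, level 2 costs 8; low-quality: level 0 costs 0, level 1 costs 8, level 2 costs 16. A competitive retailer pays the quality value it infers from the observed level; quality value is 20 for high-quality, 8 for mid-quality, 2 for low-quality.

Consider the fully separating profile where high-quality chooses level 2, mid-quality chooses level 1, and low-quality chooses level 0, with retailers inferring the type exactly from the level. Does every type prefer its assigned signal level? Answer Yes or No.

Separating prices: level 2 → 20, level 1 → 8, level 0 → 2.
high-quality (assigned level 2): level 0: 2 − 0 = 2; level 1: 8 − 1 = 7; level 2: 20 − 2 = 18. high-quality stays.
mid-quality (assigned level 1): level 0: 2 − 0 = 2; level 1: 8 − 4 = 4; level 2: 20 − 8 = 12. mid-quality prefers level 2.
low-quality (assigned level 0): level 0: 2 − 0 = 2; level 1: 8 − 8 = 0; level 2: 20 − 16 = 4. low-quality prefers level 2.
At least one type deviates; the separating profile fails.

No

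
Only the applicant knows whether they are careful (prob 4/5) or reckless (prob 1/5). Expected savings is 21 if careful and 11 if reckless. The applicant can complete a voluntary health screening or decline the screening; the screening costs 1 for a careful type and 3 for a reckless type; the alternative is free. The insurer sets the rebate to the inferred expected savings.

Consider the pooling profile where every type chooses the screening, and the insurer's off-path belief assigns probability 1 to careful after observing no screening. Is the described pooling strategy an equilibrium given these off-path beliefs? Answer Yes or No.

On path, the insurer holds the prior and pays 4/5·21 + 1/5·11 = 19. Off path (no screening), believing careful, it pays 21.
careful: the screening nets 19 − 1 = 18; no screening nets 21. careful would deviate.
reckless: the screening nets 19 − 3 = 16; no screening nets 21. reckless would deviate.
A type deviates, so pooling fails.

No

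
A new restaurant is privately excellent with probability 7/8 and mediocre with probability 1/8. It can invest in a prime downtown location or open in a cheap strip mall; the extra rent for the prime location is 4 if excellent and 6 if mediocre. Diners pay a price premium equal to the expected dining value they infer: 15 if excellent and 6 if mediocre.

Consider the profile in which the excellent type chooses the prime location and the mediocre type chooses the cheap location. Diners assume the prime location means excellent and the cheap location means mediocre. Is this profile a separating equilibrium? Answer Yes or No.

Under these beliefs, the prime location earns price premium 15 and the cheap location earns price premium 6.
excellent: the prime location nets 15 − 4 = 11; the cheap location nets 6. excellent prefers the prime location.
mediocre: the prime location nets 15 − 6 = 9; the cheap location nets 6. mediocre would deviate to the prime location.
mediocre has a profitable deviation, so the profile is not an equilibrium.

No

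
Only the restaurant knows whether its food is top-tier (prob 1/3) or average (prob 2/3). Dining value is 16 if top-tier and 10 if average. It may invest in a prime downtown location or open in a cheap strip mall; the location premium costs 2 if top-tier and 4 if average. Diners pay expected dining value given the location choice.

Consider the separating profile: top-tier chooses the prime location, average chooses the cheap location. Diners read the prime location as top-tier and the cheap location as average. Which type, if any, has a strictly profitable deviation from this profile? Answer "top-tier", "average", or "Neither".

average

The prime location pays 16; the cheap location pays 10.
top-tier: assigned the prime location, nets 16 − 2 = 14; deviating to the cheap location nets 10.
average: assigned the cheap location, nets 10; deviating to the prime location nets 16 − 4 = 12.
The average type gains 2 by deviating.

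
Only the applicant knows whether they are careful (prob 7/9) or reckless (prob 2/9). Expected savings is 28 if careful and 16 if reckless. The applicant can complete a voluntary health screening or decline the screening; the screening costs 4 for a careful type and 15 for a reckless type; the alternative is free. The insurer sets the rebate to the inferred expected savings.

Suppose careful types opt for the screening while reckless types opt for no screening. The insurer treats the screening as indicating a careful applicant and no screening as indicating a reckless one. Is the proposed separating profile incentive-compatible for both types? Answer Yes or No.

Under these beliefs, the screening earns rebate 28 and no screening earns rebate 16.
careful: the screening nets 28 − 4 = 24; no screening nets 16. careful prefers the screening.
reckless: the screening nets 28 − 15 = 13; no screening nets 16. reckless prefers no screening.
Neither type deviates, so the separating profile is an equilibrium.

Yes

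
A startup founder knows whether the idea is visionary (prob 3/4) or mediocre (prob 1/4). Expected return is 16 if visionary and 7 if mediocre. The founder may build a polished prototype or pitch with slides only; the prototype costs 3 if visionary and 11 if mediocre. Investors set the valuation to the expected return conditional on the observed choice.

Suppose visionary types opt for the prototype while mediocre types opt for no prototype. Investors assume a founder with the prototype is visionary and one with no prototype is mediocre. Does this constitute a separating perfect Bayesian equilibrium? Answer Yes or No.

Under these beliefs, the prototype earns valuation 16 and no prototype earns valuation 7.
visionary: the prototype nets 16 − 3 = 13; no prototype nets 7. visionary prefers the prototype.
mediocre: the prototype nets 16 − 11 = 5; no prototype nets 7. mediocre prefers no prototype.
Neither type deviates, so the separating profile is an equilibrium.

Yes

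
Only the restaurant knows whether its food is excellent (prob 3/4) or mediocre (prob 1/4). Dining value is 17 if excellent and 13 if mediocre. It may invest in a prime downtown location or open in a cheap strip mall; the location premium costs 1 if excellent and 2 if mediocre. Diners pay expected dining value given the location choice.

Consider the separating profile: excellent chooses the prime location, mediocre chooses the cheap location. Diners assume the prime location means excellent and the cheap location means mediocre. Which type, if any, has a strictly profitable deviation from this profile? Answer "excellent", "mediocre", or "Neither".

mediocre

The prime location pays 17; the cheap location pays 13.
excellent: assigned the prime location, nets 17 − 1 = 16; deviating to the cheap location nets 13.
mediocre: assigned the cheap location, nets 13; deviating to the prime location nets 17 − 2 = 15.
The mediocre type gains 2 by deviating.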